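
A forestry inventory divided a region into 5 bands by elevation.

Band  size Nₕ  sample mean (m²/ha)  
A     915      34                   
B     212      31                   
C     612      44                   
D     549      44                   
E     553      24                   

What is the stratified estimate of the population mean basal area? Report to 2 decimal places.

35.92

N = 915 + 212 + 612 + 549 + 553 = 2841.
Weight each subgroup mean by Nₕ/N and sum.
Σ Nₕx̄ₕ = 915·34 + 212·31 + 612·44 + 549·44 + 553·24 = 31110 + 6572 + 26928 + 24156 + 13272 = 102038.
Divide by N: 102038 / 2841 = 35.9162... → 35.92.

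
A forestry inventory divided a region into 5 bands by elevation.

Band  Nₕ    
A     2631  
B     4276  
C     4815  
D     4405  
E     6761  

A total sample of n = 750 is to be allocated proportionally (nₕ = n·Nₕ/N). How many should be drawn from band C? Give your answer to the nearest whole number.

Share of band C = 4815/22888 = 0.21037.
Allocate 750 × 0.21037 = 157.779... → 158.

158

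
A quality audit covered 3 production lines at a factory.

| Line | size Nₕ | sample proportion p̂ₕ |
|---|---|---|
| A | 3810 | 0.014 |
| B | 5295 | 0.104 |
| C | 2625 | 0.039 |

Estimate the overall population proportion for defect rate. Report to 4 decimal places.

Wₕ = Nₕ/N with N = 11730: 0.3248, 0.4514, 0.2238.
p̂_st = 0.3248·0.014 + 0.4514·0.104 + 0.2238·0.039 ≈ 0.060221... → 0.0602.

0.0602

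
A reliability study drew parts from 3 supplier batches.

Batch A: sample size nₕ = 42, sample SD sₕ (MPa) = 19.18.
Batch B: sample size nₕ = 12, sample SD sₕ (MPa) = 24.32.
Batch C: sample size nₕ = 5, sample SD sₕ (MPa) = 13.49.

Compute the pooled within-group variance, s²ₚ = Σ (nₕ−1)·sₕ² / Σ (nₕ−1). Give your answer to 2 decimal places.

398.51

A: (42−1)·19.18² = 41·367.8724 = 15082.7684
B: (12−1)·24.32² = 11·591.4624 = 6506.0864
C: (5−1)·13.49² = 4·181.9801 = 727.9204
Numerator = 22316.7752; denominator = Σ(nₕ−1) = 56.
s²ₚ = 22316.7752/56 = 398.5138... → 398.51.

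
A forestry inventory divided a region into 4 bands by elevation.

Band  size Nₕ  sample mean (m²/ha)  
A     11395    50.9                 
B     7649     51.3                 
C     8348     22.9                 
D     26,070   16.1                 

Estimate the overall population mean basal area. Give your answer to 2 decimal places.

N = 53462; weights Wₕ = Nₕ/N = (0.2131, 0.1431, 0.1561, 0.4876).
x̄_st = Σ Wₕ·x̄ₕ = 0.2131·50.9 + 0.1431·51.3 + 0.1561·22.9 + 0.4876·16.1 ≈ 29.6153...
→ 29.62.

29.62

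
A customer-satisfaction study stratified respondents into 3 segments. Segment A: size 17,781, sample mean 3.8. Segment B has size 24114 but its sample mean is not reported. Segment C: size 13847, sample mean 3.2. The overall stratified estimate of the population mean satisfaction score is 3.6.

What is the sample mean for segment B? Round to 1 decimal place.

3.7

N = 17781 + 24114 + 13847 = 55742.
Overall total = μ·N = 3.6·55742 = 200671.2.
Subtract the known strata: 17781·3.8 + 13847·3.2 = 111878.2.
Remaining total for segment B: 200671.2 − 111878.2 = 88793.
Divide by its size: 88793 / 24114 = 3.682... → 3.7.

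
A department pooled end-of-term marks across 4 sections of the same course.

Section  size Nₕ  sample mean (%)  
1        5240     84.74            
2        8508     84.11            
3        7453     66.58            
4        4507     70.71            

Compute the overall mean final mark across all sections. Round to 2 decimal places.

76.81

N = 5240 + 8508 + 7453 + 4507 = 25708.
Weight each subgroup mean by Nₕ/N and sum.
Σ Nₕx̄ₕ = 5240·84.74 + 8508·84.11 + 7453·66.58 + 4507·70.71 = 444037.6 + 715607.88 + 496220.74 + 318689.97 = 1974556.19.
Divide by N: 1974556.19 / 25708 = 76.8071... → 76.81.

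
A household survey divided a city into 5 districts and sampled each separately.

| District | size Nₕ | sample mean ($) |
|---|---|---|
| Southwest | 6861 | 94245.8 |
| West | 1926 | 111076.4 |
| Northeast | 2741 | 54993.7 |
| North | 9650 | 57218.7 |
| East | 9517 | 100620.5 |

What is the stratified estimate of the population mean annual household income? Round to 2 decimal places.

x̄_st = (Σ Nₕx̄ₕ) / (Σ Nₕ) = (6861·94245.8 + 1926·111076.4 + 2741·54993.7 + 9650·57218.7 + 9517·100620.5) / 30695
= 2521057065.4 / 30695 = 82132.4993... → 82132.50.

82132.50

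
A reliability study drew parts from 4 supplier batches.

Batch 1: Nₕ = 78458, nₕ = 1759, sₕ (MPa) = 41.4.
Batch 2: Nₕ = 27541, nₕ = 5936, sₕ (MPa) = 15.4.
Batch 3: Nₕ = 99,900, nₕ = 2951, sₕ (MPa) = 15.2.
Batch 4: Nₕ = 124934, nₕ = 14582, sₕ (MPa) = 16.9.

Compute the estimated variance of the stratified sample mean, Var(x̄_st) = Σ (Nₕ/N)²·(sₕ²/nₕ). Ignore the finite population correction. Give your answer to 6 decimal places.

0.065010

N = 330833. Term for each stratum: Wₕ²sₕ²/nₕ.
Var(x̄_st) = 0.054801401 + 0.000276879 + 0.007138900 + 0.002793187 = 0.065010366 → 0.065010.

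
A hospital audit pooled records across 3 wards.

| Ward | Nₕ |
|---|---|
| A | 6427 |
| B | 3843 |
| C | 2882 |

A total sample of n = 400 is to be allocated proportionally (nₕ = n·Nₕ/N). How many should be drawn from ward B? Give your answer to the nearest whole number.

117

Share of ward B = 3843/13152 = 0.29220.
Allocate 400 × 0.29220 = 116.880... → 117.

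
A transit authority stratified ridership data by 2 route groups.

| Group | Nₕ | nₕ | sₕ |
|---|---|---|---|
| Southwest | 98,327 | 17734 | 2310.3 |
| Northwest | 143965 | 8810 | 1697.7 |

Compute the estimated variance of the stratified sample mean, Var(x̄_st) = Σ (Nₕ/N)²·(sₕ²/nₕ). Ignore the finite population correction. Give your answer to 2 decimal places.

165.07

N = 242292. Term for each stratum: Wₕ²sₕ²/nₕ.
Var(x̄_st) = 49.56755 + 115.49992 = 165.06747 → 165.07.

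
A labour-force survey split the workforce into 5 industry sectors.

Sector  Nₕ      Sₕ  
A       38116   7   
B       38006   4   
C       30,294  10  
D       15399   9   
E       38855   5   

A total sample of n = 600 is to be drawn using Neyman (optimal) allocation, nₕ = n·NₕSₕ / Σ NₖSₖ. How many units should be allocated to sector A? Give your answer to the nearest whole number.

152

Σ NₕSₕ = 38116·7 + 38006·4 + 30294·10 + 15399·9 + 38855·5 = 1054642.
Share for A: 266812/1054642 = 0.25299.
n_A = 600 × 0.25299 = 151.793... → 152.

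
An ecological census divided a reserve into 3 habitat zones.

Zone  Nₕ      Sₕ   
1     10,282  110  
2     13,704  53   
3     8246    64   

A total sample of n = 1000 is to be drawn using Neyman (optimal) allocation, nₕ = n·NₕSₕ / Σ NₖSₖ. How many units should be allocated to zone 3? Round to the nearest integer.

Σ NₕSₕ = 10282·110 + 13704·53 + 8246·64 = 2385076.
Share for 3: 527744/2385076 = 0.22127.
n_3 = 1000 × 0.22127 = 221.269... → 221.

221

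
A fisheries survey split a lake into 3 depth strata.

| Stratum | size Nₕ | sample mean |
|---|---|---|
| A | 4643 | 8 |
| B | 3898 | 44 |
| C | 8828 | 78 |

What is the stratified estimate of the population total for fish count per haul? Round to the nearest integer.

897240

A: 4643·8 = 37144
B: 3898·44 = 171512
C: 8828·78 = 688584
τ̂ = Σ Nₕx̄ₕ = 897240.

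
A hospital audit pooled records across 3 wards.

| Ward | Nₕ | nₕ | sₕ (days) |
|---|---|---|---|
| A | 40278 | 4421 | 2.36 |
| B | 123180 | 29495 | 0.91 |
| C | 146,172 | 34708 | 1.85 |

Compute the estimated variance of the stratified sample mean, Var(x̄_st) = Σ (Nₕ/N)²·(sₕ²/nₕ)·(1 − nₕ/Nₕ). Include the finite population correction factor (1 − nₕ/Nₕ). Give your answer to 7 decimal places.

0.0000391

N = 309630; Wₕ = Nₕ/N.
ward A: (40278/309630)²·2.36²/4421·(1 − 4421/40278) = 0.0000189784
ward B: (123180/309630)²·0.91²/29495·(1 − 29495/123180) = 0.0000033795
ward C: (146172/309630)²·1.85²/34708·(1 − 34708/146172) = 0.0000167582
Sum = 0.0000391161 → 0.0000391.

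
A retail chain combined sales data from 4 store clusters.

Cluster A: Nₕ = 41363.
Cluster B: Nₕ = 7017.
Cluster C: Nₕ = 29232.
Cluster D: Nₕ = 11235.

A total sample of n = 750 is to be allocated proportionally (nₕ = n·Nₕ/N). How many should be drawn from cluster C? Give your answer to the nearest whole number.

N = 41363 + 7017 + 29232 + 11235 = 88847.
n_C = 750·29232/88847 = 246.761... → 247.

247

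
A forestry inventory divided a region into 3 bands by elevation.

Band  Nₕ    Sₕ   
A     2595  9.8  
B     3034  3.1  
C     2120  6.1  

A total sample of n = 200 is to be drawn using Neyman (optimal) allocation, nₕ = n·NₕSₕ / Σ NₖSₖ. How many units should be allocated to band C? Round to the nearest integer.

Σ NₕSₕ = 2595·9.8 + 3034·3.1 + 2120·6.1 = 47768.4.
Share for C: 12932/47768.4 = 0.27072.
n_C = 200 × 0.27072 = 54.145... → 54.

54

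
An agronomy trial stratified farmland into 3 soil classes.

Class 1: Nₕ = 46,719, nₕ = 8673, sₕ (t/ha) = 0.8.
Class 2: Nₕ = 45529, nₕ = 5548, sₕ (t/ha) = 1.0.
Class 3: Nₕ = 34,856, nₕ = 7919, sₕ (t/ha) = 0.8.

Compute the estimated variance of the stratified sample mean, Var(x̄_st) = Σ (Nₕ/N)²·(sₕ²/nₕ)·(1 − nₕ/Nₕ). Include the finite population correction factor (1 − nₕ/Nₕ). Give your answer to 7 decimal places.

0.0000331

N = 127104; Wₕ = Nₕ/N.
class 1: (46719/127104)²·0.8²/8673·(1 − 8673/46719) = 0.0000081189
class 2: (45529/127104)²·1.0²/5548·(1 − 5548/45529) = 0.0000203089
class 3: (34856/127104)²·0.8²/7919·(1 − 7919/34856) = 0.0000046970
Sum = 0.0000331247 → 0.0000331.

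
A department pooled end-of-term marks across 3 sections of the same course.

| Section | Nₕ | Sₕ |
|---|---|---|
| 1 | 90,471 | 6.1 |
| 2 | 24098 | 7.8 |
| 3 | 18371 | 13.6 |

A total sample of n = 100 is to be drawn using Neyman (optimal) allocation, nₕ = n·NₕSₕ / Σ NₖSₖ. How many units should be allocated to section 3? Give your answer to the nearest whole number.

Σ NₕSₕ = 90471·6.1 + 24098·7.8 + 18371·13.6 = 989683.1.
Share for 3: 249845.6/989683.1 = 0.25245.
n_3 = 100 × 0.25245 = 25.245... → 25.

25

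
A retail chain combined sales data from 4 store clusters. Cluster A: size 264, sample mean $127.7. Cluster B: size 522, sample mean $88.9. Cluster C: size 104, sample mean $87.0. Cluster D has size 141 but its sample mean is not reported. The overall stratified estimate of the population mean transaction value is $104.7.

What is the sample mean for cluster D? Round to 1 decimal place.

133.2

N = 264 + 522 + 104 + 141 = 1031.
Overall total = μ·N = 104.7·1031 = 107945.7.
Subtract the known strata: 264·127.7 + 522·88.9 + 104·87.0 = 89166.6.
Remaining total for cluster D: 107945.7 − 89166.6 = 18779.1.
Divide by its size: 18779.1 / 141 = 133.185... → 133.2.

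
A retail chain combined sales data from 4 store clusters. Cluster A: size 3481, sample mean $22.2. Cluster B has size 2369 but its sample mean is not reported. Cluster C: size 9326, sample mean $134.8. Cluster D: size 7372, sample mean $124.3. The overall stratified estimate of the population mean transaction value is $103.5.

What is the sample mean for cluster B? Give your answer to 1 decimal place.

Σ Nₕx̄ₕ = N·μ, so 2369·x̄_B = 22548·103.5 − (3481·22.2 + 9326·134.8 + 7372·124.3).
= 2333718 − 2250762.6 = 82955.4.
x̄_B = 82955.4 / 2369 = 35.017... → 35.0.

35.0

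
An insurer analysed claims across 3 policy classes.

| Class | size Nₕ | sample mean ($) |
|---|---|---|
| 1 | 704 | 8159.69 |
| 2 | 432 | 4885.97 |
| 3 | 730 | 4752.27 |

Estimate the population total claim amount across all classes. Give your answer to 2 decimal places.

11324317.90

1: 704·8159.69 = 5744421.76
2: 432·4885.97 = 2110739.04
3: 730·4752.27 = 3469157.1
τ̂ = Σ Nₕx̄ₕ = 11324317.90.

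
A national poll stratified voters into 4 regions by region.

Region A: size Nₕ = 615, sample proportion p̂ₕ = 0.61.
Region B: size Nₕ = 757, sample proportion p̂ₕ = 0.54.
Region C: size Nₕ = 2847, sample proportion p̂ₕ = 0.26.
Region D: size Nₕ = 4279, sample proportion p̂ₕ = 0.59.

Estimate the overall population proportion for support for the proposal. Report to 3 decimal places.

0.476

N = 615 + 757 + 2847 + 4279 = 8498.
Overall proportion = Σ (Nₕ/N)·p̂ₕ.
Σ Nₕp̂ₕ = 375.15 + 408.78 + 740.22 + 2524.61 = 4048.76.
4048.76 / 8498 = 0.47644... → 0.476.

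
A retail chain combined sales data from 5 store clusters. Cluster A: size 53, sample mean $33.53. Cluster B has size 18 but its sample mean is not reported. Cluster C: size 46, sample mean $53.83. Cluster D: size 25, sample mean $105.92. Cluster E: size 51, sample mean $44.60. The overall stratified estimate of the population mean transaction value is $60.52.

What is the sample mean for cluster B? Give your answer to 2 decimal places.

139.14

N = 53 + 18 + 46 + 25 + 51 = 193.
Overall total = μ·N = 60.52·193 = 11680.36.
Subtract the known strata: 53·33.53 + 46·53.83 + 25·105.92 + 51·44.60 = 9175.87.
Remaining total for cluster B: 11680.36 − 9175.87 = 2504.49.
Divide by its size: 2504.49 / 18 = 139.1383... → 139.14.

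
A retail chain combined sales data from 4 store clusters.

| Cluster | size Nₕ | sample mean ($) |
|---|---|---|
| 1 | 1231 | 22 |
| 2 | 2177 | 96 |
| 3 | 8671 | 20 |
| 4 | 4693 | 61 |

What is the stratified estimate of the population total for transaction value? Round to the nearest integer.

695767

1: 1231·22 = 27082
2: 2177·96 = 208992
3: 8671·20 = 173420
4: 4693·61 = 286273
τ̂ = Σ Nₕx̄ₕ = 695767.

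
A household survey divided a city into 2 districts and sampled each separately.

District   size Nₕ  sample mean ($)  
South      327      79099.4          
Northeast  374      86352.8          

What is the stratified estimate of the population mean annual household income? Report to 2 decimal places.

82969.26

x̄_st = (Σ Nₕx̄ₕ) / (Σ Nₕ) = (327·79099.4 + 374·86352.8) / 701
= 58161451 / 701 = 82969.2596... → 82969.26.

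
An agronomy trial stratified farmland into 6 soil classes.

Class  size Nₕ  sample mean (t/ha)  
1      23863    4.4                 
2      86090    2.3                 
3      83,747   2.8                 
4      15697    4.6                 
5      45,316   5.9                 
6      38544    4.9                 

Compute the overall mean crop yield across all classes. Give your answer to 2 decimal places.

3.63

N = 293257; weights Wₕ = Nₕ/N = (0.0814, 0.2936, 0.2856, 0.0535, 0.1545, 0.1314).
x̄_st = Σ Wₕ·x̄ₕ = 0.0814·4.4 + 0.2936·2.3 + 0.2856·2.8 + 0.0535·4.6 + 0.1545·5.9 + 0.1314·4.9 ≈ 3.6348...
→ 3.63.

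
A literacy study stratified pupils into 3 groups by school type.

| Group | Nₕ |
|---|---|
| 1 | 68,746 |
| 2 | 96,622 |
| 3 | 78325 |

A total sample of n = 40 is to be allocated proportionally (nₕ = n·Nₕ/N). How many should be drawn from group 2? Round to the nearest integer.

N = 68746 + 96622 + 78325 = 243693.
n_2 = 40·96622/243693 = 15.860... → 16.

16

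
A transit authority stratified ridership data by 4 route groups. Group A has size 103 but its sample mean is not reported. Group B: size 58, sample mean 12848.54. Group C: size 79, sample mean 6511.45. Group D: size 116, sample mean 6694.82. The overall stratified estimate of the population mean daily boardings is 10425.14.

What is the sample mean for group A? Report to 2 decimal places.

N = 103 + 58 + 79 + 116 = 356.
Overall total = μ·N = 10425.14·356 = 3711349.84.
Subtract the known strata: 58·12848.54 + 79·6511.45 + 116·6694.82 = 2036218.99.
Remaining total for group A: 3711349.84 − 2036218.99 = 1675130.85.
Divide by its size: 1675130.85 / 103 = 16263.4063... → 16263.41.

16263.41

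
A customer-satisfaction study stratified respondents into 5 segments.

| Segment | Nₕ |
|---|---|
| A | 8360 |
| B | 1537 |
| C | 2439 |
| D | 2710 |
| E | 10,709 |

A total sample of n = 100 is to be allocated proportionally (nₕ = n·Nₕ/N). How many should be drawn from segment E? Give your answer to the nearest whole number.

42

Share of segment E = 10709/25755 = 0.41580.
Allocate 100 × 0.41580 = 41.580... → 42.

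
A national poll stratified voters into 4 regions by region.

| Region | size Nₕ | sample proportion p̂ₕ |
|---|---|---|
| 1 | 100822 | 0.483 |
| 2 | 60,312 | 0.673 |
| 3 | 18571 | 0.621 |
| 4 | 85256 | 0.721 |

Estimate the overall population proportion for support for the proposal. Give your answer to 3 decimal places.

0.613

Wₕ = Nₕ/N with N = 264961: 0.3805, 0.2276, 0.0701, 0.3218.
p̂_st = 0.3805·0.483 + 0.2276·0.673 + 0.0701·0.621 + 0.3218·0.721 ≈ 0.61250... → 0.613.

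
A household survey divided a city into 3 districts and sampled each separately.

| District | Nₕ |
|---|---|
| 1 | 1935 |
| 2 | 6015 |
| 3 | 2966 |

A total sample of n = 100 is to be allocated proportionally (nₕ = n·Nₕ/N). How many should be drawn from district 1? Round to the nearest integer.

18

N = 1935 + 6015 + 2966 = 10916.
n_1 = 100·1935/10916 = 17.726... → 18.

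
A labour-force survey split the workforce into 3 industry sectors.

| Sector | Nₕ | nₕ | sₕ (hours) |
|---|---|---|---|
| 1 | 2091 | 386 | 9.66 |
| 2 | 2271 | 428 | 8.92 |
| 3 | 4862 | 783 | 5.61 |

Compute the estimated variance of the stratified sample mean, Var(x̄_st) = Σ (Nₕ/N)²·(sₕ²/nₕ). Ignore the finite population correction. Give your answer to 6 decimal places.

N = 9224; Wₕ = Nₕ/N.
sector 1: (2091/9224)²·9.66²/386 = 0.012423284
sector 2: (2271/9224)²·8.92²/428 = 0.011268902
sector 3: (4862/9224)²·5.61²/783 = 0.011167483
Sum = 0.034859669 → 0.034860.

0.034860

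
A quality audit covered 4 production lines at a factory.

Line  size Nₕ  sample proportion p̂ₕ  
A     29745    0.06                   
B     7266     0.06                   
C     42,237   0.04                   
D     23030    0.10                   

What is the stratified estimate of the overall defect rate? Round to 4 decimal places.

0.0607

Wₕ = Nₕ/N with N = 102278: 0.2908, 0.0710, 0.4130, 0.2252.
p̂_st = 0.2908·0.06 + 0.0710·0.06 + 0.4130·0.04 + 0.2252·0.10 ≈ 0.060748... → 0.0607.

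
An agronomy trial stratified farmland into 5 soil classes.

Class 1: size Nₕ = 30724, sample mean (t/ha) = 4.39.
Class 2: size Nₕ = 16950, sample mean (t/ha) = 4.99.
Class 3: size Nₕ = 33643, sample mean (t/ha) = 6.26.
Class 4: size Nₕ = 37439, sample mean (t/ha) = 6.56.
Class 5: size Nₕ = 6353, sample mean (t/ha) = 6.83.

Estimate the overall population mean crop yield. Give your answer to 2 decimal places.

N = 30724 + 16950 + 33643 + 37439 + 6353 = 125109.
Weight each subgroup mean by Nₕ/N and sum.
Σ Nₕx̄ₕ = 30724·4.39 + 16950·4.99 + 33643·6.26 + 37439·6.56 + 6353·6.83 = 134878.36 + 84580.5 + 210605.18 + 245599.84 + 43390.99 = 719054.87.
Divide by N: 719054.87 / 125109 = 5.7474... → 5.75.

5.75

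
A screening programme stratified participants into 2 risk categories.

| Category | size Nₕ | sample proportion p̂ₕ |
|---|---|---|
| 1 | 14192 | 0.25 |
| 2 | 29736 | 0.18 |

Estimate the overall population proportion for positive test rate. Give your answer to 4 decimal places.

0.2026

Wₕ = Nₕ/N with N = 43928: 0.3231, 0.6769.
p̂_st = 0.3231·0.25 + 0.6769·0.18 ≈ 0.202615... → 0.2026.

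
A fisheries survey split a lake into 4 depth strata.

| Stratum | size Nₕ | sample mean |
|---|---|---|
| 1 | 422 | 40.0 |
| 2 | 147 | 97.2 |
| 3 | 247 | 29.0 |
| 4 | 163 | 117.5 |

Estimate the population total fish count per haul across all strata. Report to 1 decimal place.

57483.9

Population total = Σ Nₕ·x̄ₕ (each stratum's size times its mean).
422·40.0 + 147·97.2 + 247·29.0 + 163·117.5 = 16880 + 14288.4 + 7163 + 19152.5 = 57483.9.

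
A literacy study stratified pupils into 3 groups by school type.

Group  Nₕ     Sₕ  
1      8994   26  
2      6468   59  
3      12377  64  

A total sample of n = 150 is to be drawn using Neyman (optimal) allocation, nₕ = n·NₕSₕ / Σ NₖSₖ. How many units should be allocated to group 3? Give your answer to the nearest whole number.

84

Σ NₕSₕ = 8994·26 + 6468·59 + 12377·64 = 1407584.
Share for 3: 792128/1407584 = 0.56276.
n_3 = 150 × 0.56276 = 84.414... → 84.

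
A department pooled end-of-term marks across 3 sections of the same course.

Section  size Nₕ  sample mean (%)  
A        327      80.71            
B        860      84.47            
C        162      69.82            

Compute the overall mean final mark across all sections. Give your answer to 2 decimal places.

81.80

N = 327 + 860 + 162 = 1349.
Weight each subgroup mean by Nₕ/N and sum.
Σ Nₕx̄ₕ = 327·80.71 + 860·84.47 + 162·69.82 = 26392.17 + 72644.2 + 11310.84 = 110347.21.
Divide by N: 110347.21 / 1349 = 81.7993... → 81.80.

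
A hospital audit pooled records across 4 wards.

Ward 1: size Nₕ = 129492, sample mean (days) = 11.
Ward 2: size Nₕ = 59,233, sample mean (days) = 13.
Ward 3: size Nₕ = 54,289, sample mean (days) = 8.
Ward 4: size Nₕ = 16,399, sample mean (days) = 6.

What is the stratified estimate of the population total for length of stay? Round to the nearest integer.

Estimate total by summing Nₕ·x̄ₕ over strata.
129492·11 + 59233·13 + 54289·8 + 16399·6 = 1424412 + 770029 + 434312 + 98394 = 2727147.

2727147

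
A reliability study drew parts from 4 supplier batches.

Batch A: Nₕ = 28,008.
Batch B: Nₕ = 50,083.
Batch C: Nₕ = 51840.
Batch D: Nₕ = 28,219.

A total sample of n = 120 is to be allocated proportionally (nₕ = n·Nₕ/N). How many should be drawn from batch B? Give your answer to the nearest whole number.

38

N = 28008 + 50083 + 51840 + 28219 = 158150.
n_B = 120·50083/158150 = 38.002... → 38.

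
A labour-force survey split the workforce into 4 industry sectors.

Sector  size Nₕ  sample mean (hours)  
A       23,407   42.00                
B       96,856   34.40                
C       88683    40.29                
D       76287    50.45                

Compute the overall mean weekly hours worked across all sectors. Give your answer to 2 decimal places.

41.15

N = 285233; weights Wₕ = Nₕ/N = (0.0821, 0.3396, 0.3109, 0.2675).
x̄_st = Σ Wₕ·x̄ₕ = 0.0821·42.00 + 0.3396·34.40 + 0.3109·40.29 + 0.2675·50.45 ≈ 41.1476...
→ 41.15.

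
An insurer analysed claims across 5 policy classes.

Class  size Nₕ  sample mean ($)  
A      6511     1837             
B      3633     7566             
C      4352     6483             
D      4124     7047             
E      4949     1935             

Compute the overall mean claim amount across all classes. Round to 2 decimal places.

N = 23569; weights Wₕ = Nₕ/N = (0.2763, 0.1541, 0.1846, 0.1750, 0.2100).
x̄_st = Σ Wₕ·x̄ₕ = 0.2763·1837 + 0.1541·7566 + 0.1846·6483 + 0.1750·7047 + 0.2100·1935 ≈ 4510.1678...
→ 4510.17.

4510.17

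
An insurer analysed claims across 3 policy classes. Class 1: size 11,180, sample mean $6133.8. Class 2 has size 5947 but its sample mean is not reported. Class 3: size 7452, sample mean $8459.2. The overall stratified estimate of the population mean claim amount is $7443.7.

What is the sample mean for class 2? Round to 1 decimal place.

8633.7

N = 11180 + 5947 + 7452 = 24579.
Overall total = μ·N = 7443.7·24579 = 182958702.3.
Subtract the known strata: 11180·6133.8 + 7452·8459.2 = 131613842.4.
Remaining total for class 2: 182958702.3 − 131613842.4 = 51344859.9.
Divide by its size: 51344859.9 / 5947 = 8633.741... → 8633.7.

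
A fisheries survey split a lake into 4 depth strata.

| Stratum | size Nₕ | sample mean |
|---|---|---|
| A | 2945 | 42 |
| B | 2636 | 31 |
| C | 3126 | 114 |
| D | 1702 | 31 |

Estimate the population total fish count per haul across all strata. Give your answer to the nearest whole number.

614532

A: 2945·42 = 123690
B: 2636·31 = 81716
C: 3126·114 = 356364
D: 1702·31 = 52762
τ̂ = Σ Nₕx̄ₕ = 614532.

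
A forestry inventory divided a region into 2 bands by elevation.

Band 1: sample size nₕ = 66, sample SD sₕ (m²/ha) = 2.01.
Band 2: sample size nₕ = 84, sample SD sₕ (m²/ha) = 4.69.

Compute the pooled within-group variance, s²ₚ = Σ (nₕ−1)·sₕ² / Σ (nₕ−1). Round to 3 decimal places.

1: (66−1)·2.01² = 65·4.0401 = 262.6065
2: (84−1)·4.69² = 83·21.9961 = 1825.6763
Numerator = 2088.2828; denominator = Σ(nₕ−1) = 148.
s²ₚ = 2088.2828/148 = 14.11002... → 14.110.

14.110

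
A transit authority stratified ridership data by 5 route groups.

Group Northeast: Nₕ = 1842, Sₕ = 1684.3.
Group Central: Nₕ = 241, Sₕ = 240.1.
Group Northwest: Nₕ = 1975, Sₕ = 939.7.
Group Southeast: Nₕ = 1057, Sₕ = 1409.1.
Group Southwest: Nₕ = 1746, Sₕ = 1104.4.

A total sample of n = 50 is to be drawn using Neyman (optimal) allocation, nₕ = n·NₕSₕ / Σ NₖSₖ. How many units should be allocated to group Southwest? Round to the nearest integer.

11

Northeast: NₕSₕ = 1842·1684.3 = 3102480.6
Central: NₕSₕ = 241·240.1 = 57864.1
Northwest: NₕSₕ = 1975·939.7 = 1855907.5
Southeast: NₕSₕ = 1057·1409.1 = 1489418.7
Southwest: NₕSₕ = 1746·1104.4 = 1928282.4
Σ NₕSₕ = 8433953.3.
n_Southwest = 50·1928282.4/8433953.3 = 11.432... → 11.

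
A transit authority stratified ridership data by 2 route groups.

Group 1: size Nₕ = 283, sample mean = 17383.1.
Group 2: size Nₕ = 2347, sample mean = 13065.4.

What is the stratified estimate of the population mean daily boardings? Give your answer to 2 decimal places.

13530.00

x̄_st = (Σ Nₕx̄ₕ) / (Σ Nₕ) = (283·17383.1 + 2347·13065.4) / 2630
= 35583911.1 / 2630 = 13530.0042... → 13530.00.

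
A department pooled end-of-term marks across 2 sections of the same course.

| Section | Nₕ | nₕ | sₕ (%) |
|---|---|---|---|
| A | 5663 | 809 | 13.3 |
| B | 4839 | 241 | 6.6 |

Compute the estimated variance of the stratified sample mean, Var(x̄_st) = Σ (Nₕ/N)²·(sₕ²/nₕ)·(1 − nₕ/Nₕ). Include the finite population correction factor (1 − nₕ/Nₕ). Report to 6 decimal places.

0.090958

N = 10502; Wₕ = Nₕ/N.
section A: (5663/10502)²·13.3²/809·(1 − 809/5663) = 0.054495051
section B: (4839/10502)²·6.6²/241·(1 − 241/4839) = 0.036462915
Sum = 0.090957967 → 0.090958.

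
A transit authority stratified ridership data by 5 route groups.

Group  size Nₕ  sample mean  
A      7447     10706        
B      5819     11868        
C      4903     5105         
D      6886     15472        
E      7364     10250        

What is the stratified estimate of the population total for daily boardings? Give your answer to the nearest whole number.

A: 7447·10706 = 79727582
B: 5819·11868 = 69059892
C: 4903·5105 = 25029815
D: 6886·15472 = 106540192
E: 7364·10250 = 75481000
τ̂ = Σ Nₕx̄ₕ = 355838481.

355838481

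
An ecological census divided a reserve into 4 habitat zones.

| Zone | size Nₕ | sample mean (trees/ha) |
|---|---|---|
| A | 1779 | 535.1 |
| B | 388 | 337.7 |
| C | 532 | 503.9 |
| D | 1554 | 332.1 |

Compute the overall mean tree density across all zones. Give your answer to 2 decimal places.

N = 1779 + 388 + 532 + 1554 = 4253.
Weight each subgroup mean by Nₕ/N and sum.
Σ Nₕx̄ₕ = 1779·535.1 + 388·337.7 + 532·503.9 + 1554·332.1 = 951942.9 + 131027.6 + 268074.8 + 516083.4 = 1867128.7.
Divide by N: 1867128.7 / 4253 = 439.0145... → 439.01.

439.01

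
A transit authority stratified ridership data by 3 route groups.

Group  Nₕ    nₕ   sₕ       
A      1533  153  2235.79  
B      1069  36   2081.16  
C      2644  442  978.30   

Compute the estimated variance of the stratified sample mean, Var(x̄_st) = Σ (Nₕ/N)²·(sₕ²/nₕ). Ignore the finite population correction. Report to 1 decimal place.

8335.8

N = 5246; Wₕ = Nₕ/N.
group A: (1533/5246)²·2235.79²/153 = 2789.9622
group B: (1069/5246)²·2081.16²/36 = 4995.8257
group C: (2644/5246)²·978.30²/442 = 550.0323
Sum = 8335.8202 → 8335.8.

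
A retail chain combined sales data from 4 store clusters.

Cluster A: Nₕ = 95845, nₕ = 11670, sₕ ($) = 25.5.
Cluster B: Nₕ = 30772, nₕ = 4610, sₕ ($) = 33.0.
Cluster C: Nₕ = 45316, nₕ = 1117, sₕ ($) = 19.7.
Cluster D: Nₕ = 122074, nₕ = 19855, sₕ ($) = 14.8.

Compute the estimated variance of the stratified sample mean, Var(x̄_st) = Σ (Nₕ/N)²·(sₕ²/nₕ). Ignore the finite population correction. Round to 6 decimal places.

0.018665

N = 294007. Term for each stratum: Wₕ²sₕ²/nₕ.
Var(x̄_st) = 0.005921518 + 0.002587754 + 0.008254050 + 0.001901886 = 0.018665209 → 0.018665.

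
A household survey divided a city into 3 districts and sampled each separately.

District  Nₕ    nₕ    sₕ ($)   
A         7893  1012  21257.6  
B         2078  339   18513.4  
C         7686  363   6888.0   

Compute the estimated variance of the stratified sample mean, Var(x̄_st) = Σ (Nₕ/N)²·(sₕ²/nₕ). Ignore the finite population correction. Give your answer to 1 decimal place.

N = 17657. Term for each stratum: Wₕ²sₕ²/nₕ.
Var(x̄_st) = 89227.4169 + 14003.2849 + 24765.4702 = 127996.1720 → 127996.2.

127996.2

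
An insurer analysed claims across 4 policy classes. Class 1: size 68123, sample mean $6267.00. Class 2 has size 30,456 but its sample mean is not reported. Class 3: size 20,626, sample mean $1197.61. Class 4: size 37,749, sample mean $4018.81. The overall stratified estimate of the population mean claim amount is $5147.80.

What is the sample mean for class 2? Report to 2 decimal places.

6718.97

N = 68123 + 30456 + 20626 + 37749 = 156954.
Overall total = μ·N = 5147.80·156954 = 807967801.2.
Subtract the known strata: 68123·6267.00 + 20626·1197.61 + 37749·4018.81 = 603334803.55.
Remaining total for class 2: 807967801.2 − 603334803.55 = 204632997.65.
Divide by its size: 204632997.65 / 30456 = 6718.9716... → 6718.97.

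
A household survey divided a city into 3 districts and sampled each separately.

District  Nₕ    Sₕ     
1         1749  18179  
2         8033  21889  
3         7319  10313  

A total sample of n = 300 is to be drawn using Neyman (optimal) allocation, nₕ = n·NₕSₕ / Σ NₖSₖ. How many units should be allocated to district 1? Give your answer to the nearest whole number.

34

Σ NₕSₕ = 1749·18179 + 8033·21889 + 7319·10313 = 283110255.
Share for 1: 31795071/283110255 = 0.11231.
n_1 = 300 × 0.11231 = 33.692... → 34.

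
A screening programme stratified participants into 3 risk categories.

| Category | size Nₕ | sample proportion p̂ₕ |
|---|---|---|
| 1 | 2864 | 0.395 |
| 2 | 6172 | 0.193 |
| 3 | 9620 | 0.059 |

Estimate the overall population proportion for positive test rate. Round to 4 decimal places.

0.1549

N = 2864 + 6172 + 9620 = 18656.
Overall proportion = Σ (Nₕ/N)·p̂ₕ.
Σ Nₕp̂ₕ = 1131.28 + 1191.196 + 567.58 = 2890.056.
2890.056 / 18656 = 0.154913... → 0.1549.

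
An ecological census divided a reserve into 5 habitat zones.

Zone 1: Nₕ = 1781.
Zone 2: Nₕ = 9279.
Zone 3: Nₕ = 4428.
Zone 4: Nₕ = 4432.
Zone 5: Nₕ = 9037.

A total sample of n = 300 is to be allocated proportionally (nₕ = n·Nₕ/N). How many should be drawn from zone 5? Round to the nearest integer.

94

Share of zone 5 = 9037/28957 = 0.31208.
Allocate 300 × 0.31208 = 93.625... → 94.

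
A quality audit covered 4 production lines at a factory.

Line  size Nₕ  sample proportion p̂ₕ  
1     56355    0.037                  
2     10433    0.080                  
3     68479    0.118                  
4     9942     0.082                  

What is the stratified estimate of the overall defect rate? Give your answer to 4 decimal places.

0.0814

Wₕ = Nₕ/N with N = 145209: 0.3881, 0.0718, 0.4716, 0.0685.
p̂_st = 0.3881·0.037 + 0.0718·0.080 + 0.4716·0.118 + 0.0685·0.082 ≈ 0.081369... → 0.0814.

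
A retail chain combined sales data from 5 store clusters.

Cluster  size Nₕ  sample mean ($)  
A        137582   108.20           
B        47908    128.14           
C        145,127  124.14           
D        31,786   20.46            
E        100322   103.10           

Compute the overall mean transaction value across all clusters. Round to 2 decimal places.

108.13

x̄_st = (Σ Nₕx̄ₕ) / (Σ Nₕ) = (137582·108.20 + 47908·128.14 + 145127·124.14 + 31786·20.46 + 100322·103.10) / 462725
= 50034909.06 / 462725 = 108.1310... → 108.13.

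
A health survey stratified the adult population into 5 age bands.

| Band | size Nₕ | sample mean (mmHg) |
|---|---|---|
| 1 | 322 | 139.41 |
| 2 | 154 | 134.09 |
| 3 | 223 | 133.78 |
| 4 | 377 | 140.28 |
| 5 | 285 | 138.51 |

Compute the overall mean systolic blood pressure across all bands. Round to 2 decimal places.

137.94

x̄_st = (Σ Nₕx̄ₕ) / (Σ Nₕ) = (322·139.41 + 154·134.09 + 223·133.78 + 377·140.28 + 285·138.51) / 1361
= 187733.73 / 1361 = 137.9381... → 137.94.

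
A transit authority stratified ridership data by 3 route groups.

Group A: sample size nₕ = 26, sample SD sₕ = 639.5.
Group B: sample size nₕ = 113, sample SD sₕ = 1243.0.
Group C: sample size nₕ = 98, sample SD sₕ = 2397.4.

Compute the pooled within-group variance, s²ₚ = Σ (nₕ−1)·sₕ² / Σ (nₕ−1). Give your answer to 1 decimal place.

3165724.7

Degrees of freedom: 25 + 112 + 97 = 234.
Σ(nₕ−1)sₕ² = 25·408960.25 + 112·1545049 + 97·5747526.76 = 740779589.97.
s²ₚ = 740779589.97 / 234 = 3165724.743... → 3165724.7.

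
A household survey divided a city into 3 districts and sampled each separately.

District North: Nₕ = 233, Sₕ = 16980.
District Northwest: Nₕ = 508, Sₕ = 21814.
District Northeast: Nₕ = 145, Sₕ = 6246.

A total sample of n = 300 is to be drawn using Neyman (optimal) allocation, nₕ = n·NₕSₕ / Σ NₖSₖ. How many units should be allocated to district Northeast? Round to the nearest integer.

Σ NₕSₕ = 233·16980 + 508·21814 + 145·6246 = 15943522.
Share for Northeast: 905670/15943522 = 0.05680.
n_Northeast = 300 × 0.05680 = 17.041... → 17.

17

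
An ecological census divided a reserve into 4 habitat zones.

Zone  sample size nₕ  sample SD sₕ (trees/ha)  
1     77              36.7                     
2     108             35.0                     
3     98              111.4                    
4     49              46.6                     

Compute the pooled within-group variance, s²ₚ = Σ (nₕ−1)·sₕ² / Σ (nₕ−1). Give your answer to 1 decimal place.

Degrees of freedom: 76 + 107 + 97 + 48 = 328.
Σ(nₕ−1)sₕ² = 76·1346.89 + 107·1225 + 97·12409.96 + 48·2171.56 = 1541439.64.
s²ₚ = 1541439.64 / 328 = 4699.511... → 4699.5.

4699.5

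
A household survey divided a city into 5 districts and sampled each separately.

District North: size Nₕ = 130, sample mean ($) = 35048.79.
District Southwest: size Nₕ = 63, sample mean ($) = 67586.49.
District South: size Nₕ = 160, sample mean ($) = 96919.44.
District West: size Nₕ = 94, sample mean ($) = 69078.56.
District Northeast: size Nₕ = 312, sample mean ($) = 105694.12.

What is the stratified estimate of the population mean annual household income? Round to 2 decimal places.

84046.58

N = 759; weights Wₕ = Nₕ/N = (0.1713, 0.0830, 0.2108, 0.1238, 0.4111).
x̄_st = Σ Wₕ·x̄ₕ = 0.1713·35048.79 + 0.0830·67586.49 + 0.2108·96919.44 + 0.1238·69078.56 + 0.4111·105694.12 ≈ 84046.5771...
→ 84046.58.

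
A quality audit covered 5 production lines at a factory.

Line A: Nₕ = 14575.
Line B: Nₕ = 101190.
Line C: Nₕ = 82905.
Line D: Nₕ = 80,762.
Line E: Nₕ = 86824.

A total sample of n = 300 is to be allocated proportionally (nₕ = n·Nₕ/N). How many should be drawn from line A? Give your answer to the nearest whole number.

N = 14575 + 101190 + 82905 + 80762 + 86824 = 366256.
n_A = 300·14575/366256 = 11.938... → 12.

12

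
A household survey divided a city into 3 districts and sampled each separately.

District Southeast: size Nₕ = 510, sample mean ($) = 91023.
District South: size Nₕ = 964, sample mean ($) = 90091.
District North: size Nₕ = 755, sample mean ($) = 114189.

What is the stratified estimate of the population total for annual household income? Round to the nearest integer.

219482149

Southeast: 510·91023 = 46421730
South: 964·90091 = 86847724
North: 755·114189 = 86212695
τ̂ = Σ Nₕx̄ₕ = 219482149.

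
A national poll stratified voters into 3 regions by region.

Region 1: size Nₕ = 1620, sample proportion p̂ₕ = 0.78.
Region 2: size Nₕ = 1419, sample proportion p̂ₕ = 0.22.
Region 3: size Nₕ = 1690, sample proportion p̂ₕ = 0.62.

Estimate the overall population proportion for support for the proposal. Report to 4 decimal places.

Wₕ = Nₕ/N with N = 4729: 0.3426, 0.3001, 0.3574.
p̂_st = 0.3426·0.78 + 0.3001·0.22 + 0.3574·0.62 ≈ 0.554785... → 0.5548.

0.5548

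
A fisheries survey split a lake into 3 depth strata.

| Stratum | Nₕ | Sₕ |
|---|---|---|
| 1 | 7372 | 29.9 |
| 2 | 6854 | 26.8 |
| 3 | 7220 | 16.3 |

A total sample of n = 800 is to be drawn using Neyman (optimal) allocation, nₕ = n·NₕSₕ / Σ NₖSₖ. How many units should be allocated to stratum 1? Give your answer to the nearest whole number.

338

Σ NₕSₕ = 7372·29.9 + 6854·26.8 + 7220·16.3 = 521796.
Share for 1: 220422.8/521796 = 0.42243.
n_1 = 800 × 0.42243 = 337.945... → 338.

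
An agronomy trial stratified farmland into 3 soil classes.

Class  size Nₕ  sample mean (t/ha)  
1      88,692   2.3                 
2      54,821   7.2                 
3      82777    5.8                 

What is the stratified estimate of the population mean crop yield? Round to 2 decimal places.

N = 88692 + 54821 + 82777 = 226290.
The stratified mean weights each stratum mean by its population share Nₕ/N.
Σ Nₕx̄ₕ = 88692·2.3 + 54821·7.2 + 82777·5.8 = 203991.6 + 394711.2 + 480106.6 = 1078809.4.
Divide by N: 1078809.4 / 226290 = 4.7674... → 4.77.

4.77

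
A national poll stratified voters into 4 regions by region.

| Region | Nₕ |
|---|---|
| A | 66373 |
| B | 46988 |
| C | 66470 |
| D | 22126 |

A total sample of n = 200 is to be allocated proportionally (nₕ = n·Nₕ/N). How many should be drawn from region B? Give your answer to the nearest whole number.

Share of region B = 46988/201957 = 0.23266.
Allocate 200 × 0.23266 = 46.533... → 47.

47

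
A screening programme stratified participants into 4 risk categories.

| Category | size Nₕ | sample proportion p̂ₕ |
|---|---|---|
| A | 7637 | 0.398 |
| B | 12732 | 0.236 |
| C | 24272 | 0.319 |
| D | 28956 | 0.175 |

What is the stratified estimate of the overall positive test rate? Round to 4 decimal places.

Wₕ = Nₕ/N with N = 73597: 0.1038, 0.1730, 0.3298, 0.3934.
p̂_st = 0.1038·0.398 + 0.1730·0.236 + 0.3298·0.319 + 0.3934·0.175 ≈ 0.256184... → 0.2562.

0.2562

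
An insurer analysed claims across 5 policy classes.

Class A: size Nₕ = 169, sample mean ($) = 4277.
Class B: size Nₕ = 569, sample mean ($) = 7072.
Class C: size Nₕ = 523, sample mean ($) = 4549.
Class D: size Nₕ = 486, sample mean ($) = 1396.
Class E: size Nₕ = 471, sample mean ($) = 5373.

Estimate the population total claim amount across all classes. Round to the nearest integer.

Estimate total by summing Nₕ·x̄ₕ over strata.
169·4277 + 569·7072 + 523·4549 + 486·1396 + 471·5373 = 722813 + 4023968 + 2379127 + 678456 + 2530683 = 10335047.

10335047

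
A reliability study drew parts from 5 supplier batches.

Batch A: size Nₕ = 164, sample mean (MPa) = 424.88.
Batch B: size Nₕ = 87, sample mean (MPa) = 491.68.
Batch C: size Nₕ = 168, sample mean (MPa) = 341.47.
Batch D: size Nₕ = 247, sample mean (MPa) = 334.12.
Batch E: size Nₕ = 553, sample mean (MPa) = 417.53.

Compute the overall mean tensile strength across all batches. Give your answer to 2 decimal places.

396.43

N = 1219; weights Wₕ = Nₕ/N = (0.1345, 0.0714, 0.1378, 0.2026, 0.4537).
x̄_st = Σ Wₕ·x̄ₕ = 0.1345·424.88 + 0.0714·491.68 + 0.1378·341.47 + 0.2026·334.12 + 0.4537·417.53 ≈ 396.4275...
→ 396.43.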